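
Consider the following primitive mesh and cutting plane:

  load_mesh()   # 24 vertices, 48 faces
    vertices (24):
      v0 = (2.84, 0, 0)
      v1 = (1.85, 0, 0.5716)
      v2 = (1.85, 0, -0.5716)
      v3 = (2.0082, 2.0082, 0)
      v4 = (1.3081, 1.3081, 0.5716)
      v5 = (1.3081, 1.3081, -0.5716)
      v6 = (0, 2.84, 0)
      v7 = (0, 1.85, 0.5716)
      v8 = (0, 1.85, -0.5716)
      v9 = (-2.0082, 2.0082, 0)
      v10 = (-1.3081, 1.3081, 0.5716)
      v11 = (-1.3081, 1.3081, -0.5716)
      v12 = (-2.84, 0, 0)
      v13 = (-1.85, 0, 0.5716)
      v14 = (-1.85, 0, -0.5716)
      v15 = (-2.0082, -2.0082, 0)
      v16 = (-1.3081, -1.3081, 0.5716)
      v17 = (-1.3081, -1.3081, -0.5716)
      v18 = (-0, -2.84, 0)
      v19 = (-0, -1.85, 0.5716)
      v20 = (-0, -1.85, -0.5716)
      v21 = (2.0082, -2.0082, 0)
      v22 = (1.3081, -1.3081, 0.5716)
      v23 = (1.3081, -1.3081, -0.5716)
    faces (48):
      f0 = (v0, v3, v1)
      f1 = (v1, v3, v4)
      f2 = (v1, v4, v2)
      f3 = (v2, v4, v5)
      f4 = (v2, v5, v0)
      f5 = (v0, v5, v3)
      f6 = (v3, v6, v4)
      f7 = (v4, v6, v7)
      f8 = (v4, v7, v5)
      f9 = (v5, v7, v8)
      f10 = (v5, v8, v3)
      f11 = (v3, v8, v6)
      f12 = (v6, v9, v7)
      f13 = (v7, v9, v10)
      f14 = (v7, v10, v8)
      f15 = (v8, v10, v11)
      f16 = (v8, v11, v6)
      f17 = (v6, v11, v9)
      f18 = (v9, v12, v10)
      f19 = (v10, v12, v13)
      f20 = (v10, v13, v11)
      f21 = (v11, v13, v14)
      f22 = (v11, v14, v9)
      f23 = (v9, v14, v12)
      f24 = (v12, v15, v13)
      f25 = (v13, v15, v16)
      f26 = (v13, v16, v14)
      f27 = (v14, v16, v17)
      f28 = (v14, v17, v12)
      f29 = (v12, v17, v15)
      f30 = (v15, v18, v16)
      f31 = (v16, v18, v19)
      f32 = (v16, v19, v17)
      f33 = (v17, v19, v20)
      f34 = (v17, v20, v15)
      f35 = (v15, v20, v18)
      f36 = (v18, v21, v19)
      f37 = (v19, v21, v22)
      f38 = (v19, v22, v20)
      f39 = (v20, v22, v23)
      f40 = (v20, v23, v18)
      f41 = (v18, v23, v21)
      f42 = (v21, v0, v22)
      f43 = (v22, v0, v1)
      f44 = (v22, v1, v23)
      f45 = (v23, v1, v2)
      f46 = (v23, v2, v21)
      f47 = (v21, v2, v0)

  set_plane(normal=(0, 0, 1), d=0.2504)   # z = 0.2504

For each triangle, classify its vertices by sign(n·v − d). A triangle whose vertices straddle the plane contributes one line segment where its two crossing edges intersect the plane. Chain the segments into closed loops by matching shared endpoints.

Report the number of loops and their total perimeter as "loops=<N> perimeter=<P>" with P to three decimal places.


Straddling triangles (32 of 48):
  (v0,v3,v1) [--+] → (1.9389, 1.12847, 0.2504)–(2.40631, 0, 0.2504)  len=1.2214
  (v1,v3,v4) [+-+] → (1.9389, 1.12847, 0.2504)–(1.70151, 1.70151, 0.2504)  len=0.6203
  (v1,v4,v2) [++-] → (1.46036, 0.940569, 0.2504)–(1.85, 0, 0.2504)  len=1.0181
  (v2,v4,v5) [-+-] → (1.46036, 0.940569, 0.2504)–(1.3081, 1.3081, 0.2504)  len=0.3978
  (v3,v6,v4) [--+] → (0.573038, 2.16892, 0.2504)–(1.70151, 1.70151, 0.2504)  len=1.2214
  (v4,v6,v7) [+-+] → (0.573038, 2.16892, 0.2504)–(0, 2.40631, 0.2504)  len=0.6203
  (v4,v7,v5) [++-] → (0.367531, 1.69774, 0.2504)–(1.3081, 1.3081, 0.2504)  len=1.0181
  (v5,v7,v8) [-+-] → (0.367531, 1.69774, 0.2504)–(0, 1.85, 0.2504)  len=0.3978
  (v6,v9,v7) [--+] → (-1.12847, 1.9389, 0.2504)–(0, 2.40631, 0.2504)  len=1.2214
  (v7,v9,v10) [+-+] → (-1.12847, 1.9389, 0.2504)–(-1.70151, 1.70151, 0.2504)  len=0.6203
  (v7,v10,v8) [++-] → (-0.940569, 1.46036, 0.2504)–(0, 1.85, 0.2504)  len=1.0181
  (v8,v10,v11) [-+-] → (-0.940569, 1.46036, 0.2504)–(-1.3081, 1.3081, 0.2504)  len=0.3978
  (v9,v12,v10) [--+] → (-2.16892, 0.573038, 0.2504)–(-1.70151, 1.70151, 0.2504)  len=1.2214
  (v10,v12,v13) [+-+] → (-2.16892, 0.573038, 0.2504)–(-2.40631, 0, 0.2504)  len=0.6203
  (v10,v13,v11) [++-] → (-1.69774, 0.367531, 0.2504)–(-1.3081, 1.3081, 0.2504)  len=1.0181
  (v11,v13,v14) [-+-] → (-1.69774, 0.367531, 0.2504)–(-1.85, 0, 0.2504)  len=0.3978
  (v12,v15,v13) [--+] → (-1.9389, -1.12847, 0.2504)–(-2.40631, 0, 0.2504)  len=1.2214
  (v13,v15,v16) [+-+] → (-1.9389, -1.12847, 0.2504)–(-1.70151, -1.70151, 0.2504)  len=0.6203
  (v13,v16,v14) [++-] → (-1.46036, -0.940569, 0.2504)–(-1.85, 0, 0.2504)  len=1.0181
  (v14,v16,v17) [-+-] → (-1.46036, -0.940569, 0.2504)–(-1.3081, -1.3081, 0.2504)  len=0.3978
  (v15,v18,v16) [--+] → (-0.573038, -2.16892, 0.2504)–(-1.70151, -1.70151, 0.2504)  len=1.2214
  (v16,v18,v19) [+-+] → (-0.573038, -2.16892, 0.2504)–(0, -2.40631, 0.2504)  len=0.6203
  (v16,v19,v17) [++-] → (-0.367531, -1.69774, 0.2504)–(-1.3081, -1.3081, 0.2504)  len=1.0181
  (v17,v19,v20) [-+-] → (-0.367531, -1.69774, 0.2504)–(0, -1.85, 0.2504)  len=0.3978
  (v18,v21,v19) [--+] → (1.12847, -1.9389, 0.2504)–(0, -2.40631, 0.2504)  len=1.2214
  (v19,v21,v22) [+-+] → (1.12847, -1.9389, 0.2504)–(1.70151, -1.70151, 0.2504)  len=0.6203
  (v19,v22,v20) [++-] → (0.940569, -1.46036, 0.2504)–(0, -1.85, 0.2504)  len=1.0181
  (v20,v22,v23) [-+-] → (0.940569, -1.46036, 0.2504)–(1.3081, -1.3081, 0.2504)  len=0.3978
  (v21,v0,v22) [--+] → (2.16892, -0.573038, 0.2504)–(1.70151, -1.70151, 0.2504)  len=1.2214
  (v22,v0,v1) [+-+] → (2.16892, -0.573038, 0.2504)–(2.40631, 0, 0.2504)  len=0.6203
  (v22,v1,v23) [++-] → (1.69774, -0.367531, 0.2504)–(1.3081, -1.3081, 0.2504)  len=1.0181
  (v23,v1,v2) [-+-] → (1.69774, -0.367531, 0.2504)–(1.85, 0, 0.2504)  len=0.3978

Chained into 2 loop(s):
  loop 1: 16 segments, perimeter = 14.7336
  loop 2: 16 segments, perimeter = 11.3272
Total perimeter = 26.061

loops=2 perimeter=26.061


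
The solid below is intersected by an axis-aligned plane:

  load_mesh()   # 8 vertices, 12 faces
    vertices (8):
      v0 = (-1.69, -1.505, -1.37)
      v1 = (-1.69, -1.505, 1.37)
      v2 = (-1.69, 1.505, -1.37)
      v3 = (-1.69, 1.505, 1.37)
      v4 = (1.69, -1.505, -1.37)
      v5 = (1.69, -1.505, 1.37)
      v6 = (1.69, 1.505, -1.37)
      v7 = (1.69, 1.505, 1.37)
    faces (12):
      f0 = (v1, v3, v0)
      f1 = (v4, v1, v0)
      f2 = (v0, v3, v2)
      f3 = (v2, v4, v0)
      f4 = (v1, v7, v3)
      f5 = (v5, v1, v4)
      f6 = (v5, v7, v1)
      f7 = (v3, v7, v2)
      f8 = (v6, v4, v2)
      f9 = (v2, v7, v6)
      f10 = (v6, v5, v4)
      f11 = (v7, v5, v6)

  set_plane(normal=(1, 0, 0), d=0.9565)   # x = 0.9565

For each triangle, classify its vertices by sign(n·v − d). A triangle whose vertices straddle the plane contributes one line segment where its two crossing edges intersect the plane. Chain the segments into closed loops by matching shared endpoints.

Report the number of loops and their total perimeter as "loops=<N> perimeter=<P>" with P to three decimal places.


Straddling triangles (8 of 12):
  (v4,v1,v0) [+--] → (0.9565, -1.505, -0.775388)–(0.9565, -1.505, -1.37)  len=0.5946
  (v2,v4,v0) [-+-] → (0.9565, -0.851794, -1.37)–(0.9565, -1.505, -1.37)  len=0.6532
  (v1,v7,v3) [-+-] → (0.9565, 0.851794, 1.37)–(0.9565, 1.505, 1.37)  len=0.6532
  (v5,v1,v4) [+-+] → (0.9565, -1.505, 1.37)–(0.9565, -1.505, -0.775388)  len=2.1454
  (v5,v7,v1) [++-] → (0.9565, 0.851794, 1.37)–(0.9565, -1.505, 1.37)  len=2.3568
  (v3,v7,v2) [-+-] → (0.9565, 1.505, 1.37)–(0.9565, 1.505, 0.775388)  len=0.5946
  (v6,v4,v2) [++-] → (0.9565, -0.851794, -1.37)–(0.9565, 1.505, -1.37)  len=2.3568
  (v2,v7,v6) [-++] → (0.9565, 1.505, 0.775388)–(0.9565, 1.505, -1.37)  len=2.1454

Chained into 1 loop(s):
  loop 1: 8 segments, perimeter = 11.5000
Total perimeter = 11.500

loops=1 perimeter=11.500


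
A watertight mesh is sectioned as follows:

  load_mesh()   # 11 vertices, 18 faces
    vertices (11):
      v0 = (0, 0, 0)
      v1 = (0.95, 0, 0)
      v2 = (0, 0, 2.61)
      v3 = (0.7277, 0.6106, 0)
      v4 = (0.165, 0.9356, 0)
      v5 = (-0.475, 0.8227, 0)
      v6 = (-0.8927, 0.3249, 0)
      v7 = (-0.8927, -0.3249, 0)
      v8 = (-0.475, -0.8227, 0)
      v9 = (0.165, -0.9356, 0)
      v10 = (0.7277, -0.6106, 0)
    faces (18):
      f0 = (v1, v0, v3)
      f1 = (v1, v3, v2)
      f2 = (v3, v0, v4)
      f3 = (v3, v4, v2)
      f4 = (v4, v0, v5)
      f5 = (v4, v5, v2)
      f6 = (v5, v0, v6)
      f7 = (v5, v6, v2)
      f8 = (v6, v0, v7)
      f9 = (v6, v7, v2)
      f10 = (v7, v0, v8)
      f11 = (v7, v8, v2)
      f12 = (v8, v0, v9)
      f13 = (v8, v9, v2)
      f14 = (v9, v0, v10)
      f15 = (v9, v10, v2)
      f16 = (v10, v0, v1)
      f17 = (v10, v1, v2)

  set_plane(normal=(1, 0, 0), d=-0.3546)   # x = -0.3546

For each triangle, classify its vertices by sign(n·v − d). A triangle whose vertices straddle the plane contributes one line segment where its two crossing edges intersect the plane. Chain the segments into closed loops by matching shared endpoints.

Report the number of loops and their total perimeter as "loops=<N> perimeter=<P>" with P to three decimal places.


Straddling triangles (10 of 18):
  (v4,v0,v5) [++-] → (-0.3546, 0.614167, 0)–(-0.3546, 0.843939, 0)  len=0.2298
  (v4,v5,v2) [+-+] → (-0.3546, 0.843939, 0)–(-0.3546, 0.614167, 0.661566)  len=0.7003
  (v5,v0,v6) [-+-] → (-0.3546, 0.614167, 0)–(-0.3546, 0.129057, 0)  len=0.4851
  (v5,v6,v2) [--+] → (-0.3546, 0.129057, 1.57325)–(-0.3546, 0.614167, 0.661566)  len=1.0327
  (v6,v0,v7) [-+-] → (-0.3546, 0.129057, 0)–(-0.3546, -0.129057, 0)  len=0.2581
  (v6,v7,v2) [--+] → (-0.3546, -0.129057, 1.57325)–(-0.3546, 0.129057, 1.57325)  len=0.2581
  (v7,v0,v8) [-+-] → (-0.3546, -0.129057, 0)–(-0.3546, -0.614167, 0)  len=0.4851
  (v7,v8,v2) [--+] → (-0.3546, -0.614167, 0.661566)–(-0.3546, -0.129057, 1.57325)  len=1.0327
  (v8,v0,v9) [-++] → (-0.3546, -0.614167, 0)–(-0.3546, -0.843939, 0)  len=0.2298
  (v8,v9,v2) [-++] → (-0.3546, -0.843939, 0)–(-0.3546, -0.614167, 0.661566)  len=0.7003

Chained into 1 loop(s):
  loop 1: 10 segments, perimeter = 5.4121
Total perimeter = 5.412

loops=1 perimeter=5.412


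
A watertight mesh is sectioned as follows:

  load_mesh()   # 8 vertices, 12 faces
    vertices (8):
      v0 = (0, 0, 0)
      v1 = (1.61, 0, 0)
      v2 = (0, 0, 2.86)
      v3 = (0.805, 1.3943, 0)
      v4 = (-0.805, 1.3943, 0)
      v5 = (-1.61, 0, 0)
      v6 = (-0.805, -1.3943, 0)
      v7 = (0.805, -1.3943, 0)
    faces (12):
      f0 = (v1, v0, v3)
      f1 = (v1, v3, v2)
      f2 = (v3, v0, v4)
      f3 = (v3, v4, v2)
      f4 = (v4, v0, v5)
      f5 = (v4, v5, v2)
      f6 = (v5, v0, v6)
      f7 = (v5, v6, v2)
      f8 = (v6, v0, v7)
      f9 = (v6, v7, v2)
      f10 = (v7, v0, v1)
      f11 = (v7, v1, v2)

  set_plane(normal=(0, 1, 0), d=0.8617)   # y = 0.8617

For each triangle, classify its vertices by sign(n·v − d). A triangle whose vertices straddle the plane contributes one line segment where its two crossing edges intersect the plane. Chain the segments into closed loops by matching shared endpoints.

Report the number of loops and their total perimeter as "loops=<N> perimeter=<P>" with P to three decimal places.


loops=1 perimeter=5.727

Straddling triangles (6 of 12):
  (v1,v0,v3) [--+] → (0.497503, 0.8617, 0)–(1.1125, 0.8617, 0)  len=0.6150
  (v1,v3,v2) [-+-] → (1.1125, 0.8617, 0)–(0.497503, 0.8617, 1.09247)  len=1.2537
  (v3,v0,v4) [+-+] → (0.497503, 0.8617, 0)–(-0.497503, 0.8617, 0)  len=0.9950
  (v3,v4,v2) [++-] → (-0.497503, 0.8617, 1.09247)–(0.497503, 0.8617, 1.09247)  len=0.9950
  (v4,v0,v5) [+--] → (-0.497503, 0.8617, 0)–(-1.1125, 0.8617, 0)  len=0.6150
  (v4,v5,v2) [+--] → (-1.1125, 0.8617, 0)–(-0.497503, 0.8617, 1.09247)  len=1.2537

Chained into 1 loop(s):
  loop 1: 6 segments, perimeter = 5.7274
Total perimeter = 5.727


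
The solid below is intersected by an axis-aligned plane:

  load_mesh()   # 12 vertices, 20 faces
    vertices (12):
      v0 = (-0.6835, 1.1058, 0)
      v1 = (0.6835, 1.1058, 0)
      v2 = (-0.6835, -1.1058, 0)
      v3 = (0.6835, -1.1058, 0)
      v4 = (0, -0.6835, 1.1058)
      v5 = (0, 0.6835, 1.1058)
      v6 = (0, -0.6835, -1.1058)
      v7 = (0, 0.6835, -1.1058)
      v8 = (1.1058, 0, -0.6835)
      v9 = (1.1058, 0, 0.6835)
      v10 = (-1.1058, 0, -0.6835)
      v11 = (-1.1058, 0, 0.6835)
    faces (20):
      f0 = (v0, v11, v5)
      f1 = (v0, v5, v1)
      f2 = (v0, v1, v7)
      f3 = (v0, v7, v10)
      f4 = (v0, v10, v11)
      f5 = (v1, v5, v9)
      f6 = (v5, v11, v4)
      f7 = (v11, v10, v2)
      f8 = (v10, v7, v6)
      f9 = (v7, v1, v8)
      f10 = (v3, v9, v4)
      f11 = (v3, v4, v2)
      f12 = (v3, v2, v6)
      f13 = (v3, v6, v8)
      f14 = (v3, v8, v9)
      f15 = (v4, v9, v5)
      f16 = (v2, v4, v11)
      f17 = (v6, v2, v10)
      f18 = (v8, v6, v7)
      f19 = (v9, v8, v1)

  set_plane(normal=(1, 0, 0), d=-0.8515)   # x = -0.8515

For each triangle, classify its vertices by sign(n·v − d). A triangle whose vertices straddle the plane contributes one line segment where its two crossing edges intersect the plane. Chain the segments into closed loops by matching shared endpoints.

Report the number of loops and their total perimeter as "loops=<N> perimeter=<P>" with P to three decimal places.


Straddling triangles (8 of 20):
  (v0,v11,v5) [+-+] → (-0.8515, 0.665889, 0.271911)–(-0.8515, 0.157184, 0.780616)  len=0.7194
  (v0,v7,v10) [++-] → (-0.8515, 0.157184, -0.780616)–(-0.8515, 0.665889, -0.271911)  len=0.7194
  (v0,v10,v11) [+--] → (-0.8515, 0.665889, -0.271911)–(-0.8515, 0.665889, 0.271911)  len=0.5438
  (v5,v11,v4) [+-+] → (-0.8515, 0.157184, 0.780616)–(-0.8515, -0.157184, 0.780616)  len=0.3144
  (v11,v10,v2) [--+] → (-0.8515, -0.665889, -0.271911)–(-0.8515, -0.665889, 0.271911)  len=0.5438
  (v10,v7,v6) [-++] → (-0.8515, 0.157184, -0.780616)–(-0.8515, -0.157184, -0.780616)  len=0.3144
  (v2,v4,v11) [++-] → (-0.8515, -0.157184, 0.780616)–(-0.8515, -0.665889, 0.271911)  len=0.7194
  (v6,v2,v10) [++-] → (-0.8515, -0.665889, -0.271911)–(-0.8515, -0.157184, -0.780616)  len=0.7194

Chained into 1 loop(s):
  loop 1: 8 segments, perimeter = 4.5941
Total perimeter = 4.594

loops=1 perimeter=4.594


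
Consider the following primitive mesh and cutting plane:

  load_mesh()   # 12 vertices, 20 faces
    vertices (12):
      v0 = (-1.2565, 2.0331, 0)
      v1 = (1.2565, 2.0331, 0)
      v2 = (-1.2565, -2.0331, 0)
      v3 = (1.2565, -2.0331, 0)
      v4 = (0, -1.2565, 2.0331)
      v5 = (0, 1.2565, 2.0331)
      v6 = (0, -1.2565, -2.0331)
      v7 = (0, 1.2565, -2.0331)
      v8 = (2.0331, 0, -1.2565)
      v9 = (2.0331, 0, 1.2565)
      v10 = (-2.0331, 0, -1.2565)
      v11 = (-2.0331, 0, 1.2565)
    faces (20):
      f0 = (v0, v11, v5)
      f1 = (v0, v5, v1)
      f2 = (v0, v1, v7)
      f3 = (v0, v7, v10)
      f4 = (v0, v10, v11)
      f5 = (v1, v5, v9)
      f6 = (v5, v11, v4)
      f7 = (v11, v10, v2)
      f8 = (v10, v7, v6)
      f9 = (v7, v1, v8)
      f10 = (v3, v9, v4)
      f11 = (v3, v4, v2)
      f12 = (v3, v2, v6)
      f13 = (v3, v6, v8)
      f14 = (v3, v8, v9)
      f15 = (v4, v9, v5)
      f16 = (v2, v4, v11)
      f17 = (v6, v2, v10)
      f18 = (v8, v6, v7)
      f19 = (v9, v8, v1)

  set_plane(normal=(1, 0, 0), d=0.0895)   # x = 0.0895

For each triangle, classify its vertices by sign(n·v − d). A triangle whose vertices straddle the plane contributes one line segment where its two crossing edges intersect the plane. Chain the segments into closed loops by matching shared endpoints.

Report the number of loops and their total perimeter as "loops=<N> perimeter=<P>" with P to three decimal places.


Straddling triangles (10 of 20):
  (v0,v5,v1) [--+] → (0.0895, 1.31182, 1.88828)–(0.0895, 2.0331, 0)  len=2.0214
  (v0,v1,v7) [-+-] → (0.0895, 2.0331, 0)–(0.0895, 1.31182, -1.88828)  len=2.0214
  (v1,v5,v9) [+-+] → (0.0895, 1.31182, 1.88828)–(0.0895, 1.20119, 1.99891)  len=0.1565
  (v7,v1,v8) [-++] → (0.0895, 1.31182, -1.88828)–(0.0895, 1.20119, -1.99891)  len=0.1565
  (v3,v9,v4) [++-] → (0.0895, -1.20119, 1.99891)–(0.0895, -1.31182, 1.88828)  len=0.1565
  (v3,v4,v2) [+--] → (0.0895, -1.31182, 1.88828)–(0.0895, -2.0331, 0)  len=2.0214
  (v3,v2,v6) [+--] → (0.0895, -2.0331, 0)–(0.0895, -1.31182, -1.88828)  len=2.0214
  (v3,v6,v8) [+-+] → (0.0895, -1.31182, -1.88828)–(0.0895, -1.20119, -1.99891)  len=0.1565
  (v4,v9,v5) [-+-] → (0.0895, -1.20119, 1.99891)–(0.0895, 1.20119, 1.99891)  len=2.4024
  (v8,v6,v7) [+--] → (0.0895, -1.20119, -1.99891)–(0.0895, 1.20119, -1.99891)  len=2.4024

Chained into 1 loop(s):
  loop 1: 10 segments, perimeter = 13.5160
Total perimeter = 13.516

loops=1 perimeter=13.516


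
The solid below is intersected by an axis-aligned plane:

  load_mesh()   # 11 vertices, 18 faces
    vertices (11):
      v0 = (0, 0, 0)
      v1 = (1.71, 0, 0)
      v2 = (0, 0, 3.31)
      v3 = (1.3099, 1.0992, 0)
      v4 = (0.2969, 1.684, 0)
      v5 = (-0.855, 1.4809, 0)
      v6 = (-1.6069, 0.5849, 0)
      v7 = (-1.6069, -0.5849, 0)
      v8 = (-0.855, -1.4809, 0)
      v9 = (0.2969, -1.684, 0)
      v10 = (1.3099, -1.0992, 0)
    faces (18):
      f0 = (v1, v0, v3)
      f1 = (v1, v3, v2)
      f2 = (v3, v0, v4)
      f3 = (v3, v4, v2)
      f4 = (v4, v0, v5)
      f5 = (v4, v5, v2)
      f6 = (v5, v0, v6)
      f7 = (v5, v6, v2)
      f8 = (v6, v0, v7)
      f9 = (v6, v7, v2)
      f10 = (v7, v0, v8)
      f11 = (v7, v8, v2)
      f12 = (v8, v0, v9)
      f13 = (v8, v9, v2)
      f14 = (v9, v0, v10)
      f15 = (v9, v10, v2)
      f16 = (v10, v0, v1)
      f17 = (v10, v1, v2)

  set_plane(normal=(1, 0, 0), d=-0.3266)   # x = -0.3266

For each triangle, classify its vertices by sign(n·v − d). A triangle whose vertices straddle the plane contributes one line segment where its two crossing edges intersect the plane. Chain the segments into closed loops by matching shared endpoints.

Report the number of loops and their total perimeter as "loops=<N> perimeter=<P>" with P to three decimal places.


Straddling triangles (10 of 18):
  (v4,v0,v5) [++-] → (-0.3266, 0.565686, 0)–(-0.3266, 1.57407, 0)  len=1.0084
  (v4,v5,v2) [+-+] → (-0.3266, 1.57407, 0)–(-0.3266, 0.565686, 2.04562)  len=2.2807
  (v5,v0,v6) [-+-] → (-0.3266, 0.565686, 0)–(-0.3266, 0.11888, 0)  len=0.4468
  (v5,v6,v2) [--+] → (-0.3266, 0.11888, 2.63725)–(-0.3266, 0.565686, 2.04562)  len=0.7414
  (v6,v0,v7) [-+-] → (-0.3266, 0.11888, 0)–(-0.3266, -0.11888, 0)  len=0.2378
  (v6,v7,v2) [--+] → (-0.3266, -0.11888, 2.63725)–(-0.3266, 0.11888, 2.63725)  len=0.2378
  (v7,v0,v8) [-+-] → (-0.3266, -0.11888, 0)–(-0.3266, -0.565686, 0)  len=0.4468
  (v7,v8,v2) [--+] → (-0.3266, -0.565686, 2.04562)–(-0.3266, -0.11888, 2.63725)  len=0.7414
  (v8,v0,v9) [-++] → (-0.3266, -0.565686, 0)–(-0.3266, -1.57407, 0)  len=1.0084
  (v8,v9,v2) [-++] → (-0.3266, -1.57407, 0)–(-0.3266, -0.565686, 2.04562)  len=2.2807

Chained into 1 loop(s):
  loop 1: 10 segments, perimeter = 9.4300
Total perimeter = 9.430

loops=1 perimeter=9.430


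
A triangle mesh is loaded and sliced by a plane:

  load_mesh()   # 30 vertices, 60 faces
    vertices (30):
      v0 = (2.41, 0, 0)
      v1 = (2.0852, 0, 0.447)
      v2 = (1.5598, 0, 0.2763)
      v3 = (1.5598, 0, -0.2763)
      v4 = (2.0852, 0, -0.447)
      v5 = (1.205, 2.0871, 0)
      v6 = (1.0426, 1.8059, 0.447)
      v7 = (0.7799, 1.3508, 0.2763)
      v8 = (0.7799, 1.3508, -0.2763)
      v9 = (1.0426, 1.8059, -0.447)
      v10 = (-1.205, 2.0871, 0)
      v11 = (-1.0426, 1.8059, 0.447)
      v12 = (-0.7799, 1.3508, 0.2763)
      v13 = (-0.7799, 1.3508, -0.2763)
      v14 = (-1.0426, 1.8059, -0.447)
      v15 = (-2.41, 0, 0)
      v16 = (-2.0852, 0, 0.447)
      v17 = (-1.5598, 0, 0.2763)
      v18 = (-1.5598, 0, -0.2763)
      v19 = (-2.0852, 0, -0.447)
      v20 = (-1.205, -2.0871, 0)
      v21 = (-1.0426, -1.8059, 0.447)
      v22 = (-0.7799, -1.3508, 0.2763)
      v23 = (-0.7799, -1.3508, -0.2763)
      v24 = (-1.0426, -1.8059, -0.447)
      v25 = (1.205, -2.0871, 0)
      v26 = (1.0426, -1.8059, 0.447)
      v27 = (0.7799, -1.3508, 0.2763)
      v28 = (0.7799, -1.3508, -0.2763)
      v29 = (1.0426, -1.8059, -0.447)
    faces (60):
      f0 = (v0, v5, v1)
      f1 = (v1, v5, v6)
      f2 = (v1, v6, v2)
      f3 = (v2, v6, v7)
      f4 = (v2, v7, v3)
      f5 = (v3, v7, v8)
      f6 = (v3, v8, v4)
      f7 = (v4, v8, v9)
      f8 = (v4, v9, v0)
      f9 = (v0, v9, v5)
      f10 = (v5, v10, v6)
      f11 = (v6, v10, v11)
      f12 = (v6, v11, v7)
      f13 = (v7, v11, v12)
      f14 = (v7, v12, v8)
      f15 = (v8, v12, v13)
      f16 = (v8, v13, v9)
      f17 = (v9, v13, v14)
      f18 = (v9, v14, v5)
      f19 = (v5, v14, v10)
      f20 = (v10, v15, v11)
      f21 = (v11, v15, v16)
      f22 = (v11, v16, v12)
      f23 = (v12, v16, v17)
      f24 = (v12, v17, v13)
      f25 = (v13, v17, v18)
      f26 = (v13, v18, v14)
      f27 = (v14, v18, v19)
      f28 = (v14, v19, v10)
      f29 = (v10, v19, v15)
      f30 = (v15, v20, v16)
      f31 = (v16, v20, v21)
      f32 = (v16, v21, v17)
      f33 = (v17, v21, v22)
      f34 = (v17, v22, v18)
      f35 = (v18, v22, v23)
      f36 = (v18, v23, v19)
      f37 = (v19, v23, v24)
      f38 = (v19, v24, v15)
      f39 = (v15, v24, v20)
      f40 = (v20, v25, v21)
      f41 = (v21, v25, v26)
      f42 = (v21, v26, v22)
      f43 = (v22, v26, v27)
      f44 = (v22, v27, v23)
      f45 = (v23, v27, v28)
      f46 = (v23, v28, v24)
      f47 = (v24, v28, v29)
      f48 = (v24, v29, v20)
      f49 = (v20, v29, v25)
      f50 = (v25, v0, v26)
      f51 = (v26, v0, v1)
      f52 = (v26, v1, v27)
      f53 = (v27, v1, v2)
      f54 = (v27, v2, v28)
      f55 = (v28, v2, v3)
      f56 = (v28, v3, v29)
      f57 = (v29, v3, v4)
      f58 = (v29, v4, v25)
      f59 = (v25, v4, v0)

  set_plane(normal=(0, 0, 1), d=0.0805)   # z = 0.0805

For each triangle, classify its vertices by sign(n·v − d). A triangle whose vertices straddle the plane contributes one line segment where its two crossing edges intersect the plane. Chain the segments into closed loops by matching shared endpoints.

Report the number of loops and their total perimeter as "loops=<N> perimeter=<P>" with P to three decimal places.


Straddling triangles (24 of 60):
  (v0,v5,v1) [--+] → (1.36351, 1.71124, 0.0805)–(2.35151, 0, 0.0805)  len=1.9760
  (v1,v5,v6) [+-+] → (1.36351, 1.71124, 0.0805)–(1.17575, 2.03646, 0.0805)  len=0.3755
  (v2,v7,v3) [++-] → (1.05624, 0.872178, 0.0805)–(1.5598, 0, 0.0805)  len=1.0071
  (v3,v7,v8) [-+-] → (1.05624, 0.872178, 0.0805)–(0.7799, 1.3508, 0.0805)  len=0.5527
  (v5,v10,v6) [--+] → (-0.800231, 2.03646, 0.0805)–(1.17575, 2.03646, 0.0805)  len=1.9760
  (v6,v10,v11) [+-+] → (-0.800231, 2.03646, 0.0805)–(-1.17575, 2.03646, 0.0805)  len=0.3755
  (v7,v12,v8) [++-] → (-0.227224, 1.3508, 0.0805)–(0.7799, 1.3508, 0.0805)  len=1.0071
  (v8,v12,v13) [-+-] → (-0.227224, 1.3508, 0.0805)–(-0.7799, 1.3508, 0.0805)  len=0.5527
  (v10,v15,v11) [--+] → (-2.16375, 0.325224, 0.0805)–(-1.17575, 2.03646, 0.0805)  len=1.9760
  (v11,v15,v16) [+-+] → (-2.16375, 0.325224, 0.0805)–(-2.35151, 0, 0.0805)  len=0.3755
  (v12,v17,v13) [++-] → (-1.28346, 0.478622, 0.0805)–(-0.7799, 1.3508, 0.0805)  len=1.0071
  (v13,v17,v18) [-+-] → (-1.28346, 0.478622, 0.0805)–(-1.5598, 0, 0.0805)  len=0.5527
  (v15,v20,v16) [--+] → (-1.36351, -1.71124, 0.0805)–(-2.35151, 0, 0.0805)  len=1.9760
  (v16,v20,v21) [+-+] → (-1.36351, -1.71124, 0.0805)–(-1.17575, -2.03646, 0.0805)  len=0.3755
  (v17,v22,v18) [++-] → (-1.05624, -0.872178, 0.0805)–(-1.5598, 0, 0.0805)  len=1.0071
  (v18,v22,v23) [-+-] → (-1.05624, -0.872178, 0.0805)–(-0.7799, -1.3508, 0.0805)  len=0.5527
  (v20,v25,v21) [--+] → (0.800231, -2.03646, 0.0805)–(-1.17575, -2.03646, 0.0805)  len=1.9760
  (v21,v25,v26) [+-+] → (0.800231, -2.03646, 0.0805)–(1.17575, -2.03646, 0.0805)  len=0.3755
  (v22,v27,v23) [++-] → (0.227224, -1.3508, 0.0805)–(-0.7799, -1.3508, 0.0805)  len=1.0071
  (v23,v27,v28) [-+-] → (0.227224, -1.3508, 0.0805)–(0.7799, -1.3508, 0.0805)  len=0.5527
  (v25,v0,v26) [--+] → (2.16375, -0.325224, 0.0805)–(1.17575, -2.03646, 0.0805)  len=1.9760
  (v26,v0,v1) [+-+] → (2.16375, -0.325224, 0.0805)–(2.35151, 0, 0.0805)  len=0.3755
  (v27,v2,v28) [++-] → (1.28346, -0.478622, 0.0805)–(0.7799, -1.3508, 0.0805)  len=1.0071
  (v28,v2,v3) [-+-] → (1.28346, -0.478622, 0.0805)–(1.5598, 0, 0.0805)  len=0.5527

Chained into 2 loop(s):
  loop 1: 12 segments, perimeter = 14.1090
  loop 2: 12 segments, perimeter = 9.3587
Total perimeter = 23.468

loops=2 perimeter=23.468


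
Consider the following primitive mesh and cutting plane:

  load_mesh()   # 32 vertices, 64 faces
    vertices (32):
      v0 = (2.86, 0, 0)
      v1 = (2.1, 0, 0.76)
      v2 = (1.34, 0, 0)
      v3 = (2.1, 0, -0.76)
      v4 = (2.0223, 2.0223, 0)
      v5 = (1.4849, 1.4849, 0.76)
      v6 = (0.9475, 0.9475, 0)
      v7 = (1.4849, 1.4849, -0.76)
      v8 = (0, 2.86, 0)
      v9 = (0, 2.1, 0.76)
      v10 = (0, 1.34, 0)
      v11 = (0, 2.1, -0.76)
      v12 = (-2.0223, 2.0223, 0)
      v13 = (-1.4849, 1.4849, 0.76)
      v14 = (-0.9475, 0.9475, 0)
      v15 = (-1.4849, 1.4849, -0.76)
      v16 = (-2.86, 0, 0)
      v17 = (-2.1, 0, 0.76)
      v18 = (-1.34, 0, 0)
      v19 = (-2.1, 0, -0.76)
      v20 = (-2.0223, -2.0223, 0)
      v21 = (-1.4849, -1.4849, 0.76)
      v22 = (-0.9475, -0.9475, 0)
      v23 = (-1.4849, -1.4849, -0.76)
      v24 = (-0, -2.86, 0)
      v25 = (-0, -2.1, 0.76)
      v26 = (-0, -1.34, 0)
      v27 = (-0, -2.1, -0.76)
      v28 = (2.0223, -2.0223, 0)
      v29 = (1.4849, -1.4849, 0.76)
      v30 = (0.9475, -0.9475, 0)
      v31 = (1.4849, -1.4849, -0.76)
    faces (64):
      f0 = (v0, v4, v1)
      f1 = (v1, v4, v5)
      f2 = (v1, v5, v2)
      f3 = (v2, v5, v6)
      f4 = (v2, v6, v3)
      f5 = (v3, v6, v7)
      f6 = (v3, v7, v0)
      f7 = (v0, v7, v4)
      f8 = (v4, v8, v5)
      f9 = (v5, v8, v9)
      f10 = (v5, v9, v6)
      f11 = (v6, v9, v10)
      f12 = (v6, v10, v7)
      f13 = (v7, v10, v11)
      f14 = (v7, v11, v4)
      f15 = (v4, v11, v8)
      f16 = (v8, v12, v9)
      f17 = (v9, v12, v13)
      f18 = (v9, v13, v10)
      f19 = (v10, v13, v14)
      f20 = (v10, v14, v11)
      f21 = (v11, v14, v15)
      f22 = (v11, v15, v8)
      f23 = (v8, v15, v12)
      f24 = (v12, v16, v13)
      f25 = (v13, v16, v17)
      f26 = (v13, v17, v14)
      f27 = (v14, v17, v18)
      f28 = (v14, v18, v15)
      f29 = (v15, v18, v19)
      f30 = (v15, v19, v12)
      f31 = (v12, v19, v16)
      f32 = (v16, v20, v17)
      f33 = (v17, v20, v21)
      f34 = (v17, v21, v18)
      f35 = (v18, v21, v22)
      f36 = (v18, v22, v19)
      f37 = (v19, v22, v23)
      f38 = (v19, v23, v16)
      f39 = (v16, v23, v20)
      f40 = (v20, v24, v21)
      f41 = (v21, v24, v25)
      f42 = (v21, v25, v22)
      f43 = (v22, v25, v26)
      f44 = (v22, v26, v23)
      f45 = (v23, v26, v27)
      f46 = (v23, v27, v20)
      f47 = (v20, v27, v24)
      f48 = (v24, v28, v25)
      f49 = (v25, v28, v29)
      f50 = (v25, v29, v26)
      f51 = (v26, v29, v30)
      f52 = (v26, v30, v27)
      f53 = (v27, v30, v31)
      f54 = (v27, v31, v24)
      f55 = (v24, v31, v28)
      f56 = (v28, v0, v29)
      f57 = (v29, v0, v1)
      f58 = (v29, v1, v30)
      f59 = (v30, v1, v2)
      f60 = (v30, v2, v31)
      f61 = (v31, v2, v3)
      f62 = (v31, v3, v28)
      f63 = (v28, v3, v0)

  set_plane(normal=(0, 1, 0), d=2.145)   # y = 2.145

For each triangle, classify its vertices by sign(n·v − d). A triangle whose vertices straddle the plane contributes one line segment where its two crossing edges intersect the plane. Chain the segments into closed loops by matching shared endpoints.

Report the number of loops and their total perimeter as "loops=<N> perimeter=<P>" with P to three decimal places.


loops=1 perimeter=7.473

Straddling triangles (6 of 64):
  (v4,v8,v5) [-+-] → (1.72609, 2.145, 0)–(0.772092, 2.145, 0.395171)  len=1.0326
  (v5,v8,v9) [-+-] → (0.772092, 2.145, 0.395171)–(0, 2.145, 0.715)  len=0.8357
  (v4,v11,v8) [--+] → (0, 2.145, -0.715)–(1.72609, 2.145, 0)  len=1.8683
  (v8,v12,v9) [+--] → (-1.72609, 2.145, 0)–(0, 2.145, 0.715)  len=1.8683
  (v11,v15,v8) [--+] → (-0.772092, 2.145, -0.395171)–(0, 2.145, -0.715)  len=0.8357
  (v8,v15,v12) [+--] → (-0.772092, 2.145, -0.395171)–(-1.72609, 2.145, 0)  len=1.0326

Chained into 1 loop(s):
  loop 1: 6 segments, perimeter = 7.4733
Total perimeter = 7.473


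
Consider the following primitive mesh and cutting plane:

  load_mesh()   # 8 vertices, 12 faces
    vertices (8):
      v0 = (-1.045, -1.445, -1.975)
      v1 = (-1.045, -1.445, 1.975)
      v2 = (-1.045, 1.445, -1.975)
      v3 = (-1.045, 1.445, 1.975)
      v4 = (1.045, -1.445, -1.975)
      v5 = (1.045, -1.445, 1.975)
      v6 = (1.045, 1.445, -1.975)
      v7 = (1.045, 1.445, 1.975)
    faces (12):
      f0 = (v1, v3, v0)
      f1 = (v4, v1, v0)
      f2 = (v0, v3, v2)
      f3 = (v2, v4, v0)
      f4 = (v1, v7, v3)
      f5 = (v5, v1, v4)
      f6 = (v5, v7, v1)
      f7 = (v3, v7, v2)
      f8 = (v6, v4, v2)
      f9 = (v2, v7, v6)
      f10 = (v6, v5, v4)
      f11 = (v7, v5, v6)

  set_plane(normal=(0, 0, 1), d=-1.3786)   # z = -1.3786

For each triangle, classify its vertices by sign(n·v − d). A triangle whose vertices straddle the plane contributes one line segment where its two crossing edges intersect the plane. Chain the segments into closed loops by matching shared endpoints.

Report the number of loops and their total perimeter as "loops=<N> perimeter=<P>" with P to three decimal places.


loops=1 perimeter=9.960

Straddling triangles (8 of 12):
  (v1,v3,v0) [++-] → (-1.045, -1.00865, -1.3786)–(-1.045, -1.445, -1.3786)  len=0.4364
  (v4,v1,v0) [-+-] → (0.729436, -1.445, -1.3786)–(-1.045, -1.445, -1.3786)  len=1.7744
  (v0,v3,v2) [-+-] → (-1.045, -1.00865, -1.3786)–(-1.045, 1.445, -1.3786)  len=2.4536
  (v5,v1,v4) [++-] → (0.729436, -1.445, -1.3786)–(1.045, -1.445, -1.3786)  len=0.3156
  (v3,v7,v2) [++-] → (-0.729436, 1.445, -1.3786)–(-1.045, 1.445, -1.3786)  len=0.3156
  (v2,v7,v6) [-+-] → (-0.729436, 1.445, -1.3786)–(1.045, 1.445, -1.3786)  len=1.7744
  (v6,v5,v4) [-+-] → (1.045, 1.00865, -1.3786)–(1.045, -1.445, -1.3786)  len=2.4536
  (v7,v5,v6) [++-] → (1.045, 1.00865, -1.3786)–(1.045, 1.445, -1.3786)  len=0.4364

Chained into 1 loop(s):
  loop 1: 8 segments, perimeter = 9.9600
Total perimeter = 9.960


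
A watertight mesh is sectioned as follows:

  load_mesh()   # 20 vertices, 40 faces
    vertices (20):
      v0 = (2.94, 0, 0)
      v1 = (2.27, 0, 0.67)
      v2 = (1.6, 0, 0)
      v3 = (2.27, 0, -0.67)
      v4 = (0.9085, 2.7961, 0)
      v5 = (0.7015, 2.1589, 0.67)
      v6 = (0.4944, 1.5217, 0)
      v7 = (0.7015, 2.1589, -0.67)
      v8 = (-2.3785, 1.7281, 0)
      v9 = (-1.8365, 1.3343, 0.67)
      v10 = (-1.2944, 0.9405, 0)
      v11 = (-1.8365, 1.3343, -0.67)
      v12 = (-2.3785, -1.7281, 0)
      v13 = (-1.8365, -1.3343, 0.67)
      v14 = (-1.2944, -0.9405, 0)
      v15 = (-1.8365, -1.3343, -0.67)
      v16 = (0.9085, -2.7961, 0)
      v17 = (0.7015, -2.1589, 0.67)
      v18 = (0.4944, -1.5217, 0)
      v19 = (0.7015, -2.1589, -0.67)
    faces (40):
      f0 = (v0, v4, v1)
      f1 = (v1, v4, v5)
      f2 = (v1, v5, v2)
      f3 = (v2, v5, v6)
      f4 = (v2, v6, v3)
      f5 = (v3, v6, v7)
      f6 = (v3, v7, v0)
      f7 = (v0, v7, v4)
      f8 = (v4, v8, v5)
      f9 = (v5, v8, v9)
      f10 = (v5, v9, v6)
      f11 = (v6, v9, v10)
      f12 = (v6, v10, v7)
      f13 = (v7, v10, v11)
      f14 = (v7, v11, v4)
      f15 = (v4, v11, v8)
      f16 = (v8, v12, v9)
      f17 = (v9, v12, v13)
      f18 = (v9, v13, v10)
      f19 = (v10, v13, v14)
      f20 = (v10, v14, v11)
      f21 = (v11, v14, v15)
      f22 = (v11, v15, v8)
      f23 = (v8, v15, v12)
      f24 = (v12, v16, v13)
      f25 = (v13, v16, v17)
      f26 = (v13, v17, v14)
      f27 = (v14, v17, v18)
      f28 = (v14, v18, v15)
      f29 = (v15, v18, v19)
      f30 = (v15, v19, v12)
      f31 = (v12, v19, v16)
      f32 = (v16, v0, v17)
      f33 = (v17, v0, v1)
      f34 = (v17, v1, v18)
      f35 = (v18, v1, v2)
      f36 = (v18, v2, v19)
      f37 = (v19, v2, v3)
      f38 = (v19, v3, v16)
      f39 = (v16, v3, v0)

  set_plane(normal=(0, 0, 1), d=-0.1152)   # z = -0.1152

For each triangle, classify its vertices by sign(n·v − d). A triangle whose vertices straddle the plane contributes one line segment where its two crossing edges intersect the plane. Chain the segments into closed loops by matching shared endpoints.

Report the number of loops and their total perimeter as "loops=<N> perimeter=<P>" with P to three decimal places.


loops=2 perimeter=26.685

Straddling triangles (20 of 40):
  (v2,v6,v3) [++-] → (0.799697, 1.26006, -0.1152)–(1.7152, 0, -0.1152)  len=1.5575
  (v3,v6,v7) [-+-] → (0.799697, 1.26006, -0.1152)–(0.530009, 1.63126, -0.1152)  len=0.4588
  (v3,v7,v0) [--+] → (2.55511, 0.371202, -0.1152)–(2.8248, 0, -0.1152)  len=0.4588
  (v0,v7,v4) [+-+] → (2.55511, 0.371202, -0.1152)–(0.872908, 2.68654, -0.1152)  len=2.8619
  (v6,v10,v7) [++-] → (-0.951224, 1.14999, -0.1152)–(0.530009, 1.63126, -0.1152)  len=1.5575
  (v7,v10,v11) [-+-] → (-0.951224, 1.14999, -0.1152)–(-1.38761, 1.00821, -0.1152)  len=0.4588
  (v7,v11,v4) [--+] → (0.436524, 2.54476, -0.1152)–(0.872908, 2.68654, -0.1152)  len=0.4588
  (v4,v11,v8) [+-+] → (0.436524, 2.54476, -0.1152)–(-2.28531, 1.66039, -0.1152)  len=2.8619
  (v10,v14,v11) [++-] → (-1.38761, -0.54937, -0.1152)–(-1.38761, 1.00821, -0.1152)  len=1.5576
  (v11,v14,v15) [-+-] → (-1.38761, -0.54937, -0.1152)–(-1.38761, -1.00821, -0.1152)  len=0.4588
  (v11,v15,v8) [--+] → (-2.28531, 1.20155, -0.1152)–(-2.28531, 1.66039, -0.1152)  len=0.4588
  (v8,v15,v12) [+-+] → (-2.28531, 1.20155, -0.1152)–(-2.28531, -1.66039, -0.1152)  len=2.8619
  (v14,v18,v15) [++-] → (0.0936244, -1.48948, -0.1152)–(-1.38761, -1.00821, -0.1152)  len=1.5575
  (v15,v18,v19) [-+-] → (0.0936244, -1.48948, -0.1152)–(0.530009, -1.63126, -0.1152)  len=0.4588
  (v15,v19,v12) [--+] → (-1.84892, -1.80217, -0.1152)–(-2.28531, -1.66039, -0.1152)  len=0.4588
  (v12,v19,v16) [+-+] → (-1.84892, -1.80217, -0.1152)–(0.872908, -2.68654, -0.1152)  len=2.8619
  (v18,v2,v19) [++-] → (1.44551, -0.371202, -0.1152)–(0.530009, -1.63126, -0.1152)  len=1.5575
  (v19,v2,v3) [-+-] → (1.44551, -0.371202, -0.1152)–(1.7152, 0, -0.1152)  len=0.4588
  (v19,v3,v16) [--+] → (1.1426, -2.31534, -0.1152)–(0.872908, -2.68654, -0.1152)  len=0.4588
  (v16,v3,v0) [+-+] → (1.1426, -2.31534, -0.1152)–(2.8248, 0, -0.1152)  len=2.8619

Chained into 2 loop(s):
  loop 1: 10 segments, perimeter = 10.0817
  loop 2: 10 segments, perimeter = 16.6038
Total perimeter = 26.685


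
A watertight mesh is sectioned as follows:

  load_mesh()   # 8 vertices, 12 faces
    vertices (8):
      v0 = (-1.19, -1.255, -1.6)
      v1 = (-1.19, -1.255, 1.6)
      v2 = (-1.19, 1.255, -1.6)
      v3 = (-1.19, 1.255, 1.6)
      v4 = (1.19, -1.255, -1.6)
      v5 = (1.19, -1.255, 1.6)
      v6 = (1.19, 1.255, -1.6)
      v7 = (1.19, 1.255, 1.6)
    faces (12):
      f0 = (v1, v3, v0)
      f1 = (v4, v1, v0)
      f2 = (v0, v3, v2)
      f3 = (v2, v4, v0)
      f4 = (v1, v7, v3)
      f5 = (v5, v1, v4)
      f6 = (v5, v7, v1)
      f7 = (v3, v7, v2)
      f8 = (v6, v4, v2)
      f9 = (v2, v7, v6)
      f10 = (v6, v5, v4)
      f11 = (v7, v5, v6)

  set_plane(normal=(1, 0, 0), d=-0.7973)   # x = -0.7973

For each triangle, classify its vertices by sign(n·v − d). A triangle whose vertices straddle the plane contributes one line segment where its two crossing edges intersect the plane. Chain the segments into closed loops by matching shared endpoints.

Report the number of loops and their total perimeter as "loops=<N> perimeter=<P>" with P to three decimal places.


loops=1 perimeter=11.420

Straddling triangles (8 of 12):
  (v4,v1,v0) [+--] → (-0.7973, -1.255, 1.072)–(-0.7973, -1.255, -1.6)  len=2.6720
  (v2,v4,v0) [-+-] → (-0.7973, 0.84085, -1.6)–(-0.7973, -1.255, -1.6)  len=2.0958
  (v1,v7,v3) [-+-] → (-0.7973, -0.84085, 1.6)–(-0.7973, 1.255, 1.6)  len=2.0958
  (v5,v1,v4) [+-+] → (-0.7973, -1.255, 1.6)–(-0.7973, -1.255, 1.072)  len=0.5280
  (v5,v7,v1) [++-] → (-0.7973, -0.84085, 1.6)–(-0.7973, -1.255, 1.6)  len=0.4142
  (v3,v7,v2) [-+-] → (-0.7973, 1.255, 1.6)–(-0.7973, 1.255, -1.072)  len=2.6720
  (v6,v4,v2) [++-] → (-0.7973, 0.84085, -1.6)–(-0.7973, 1.255, -1.6)  len=0.4142
  (v2,v7,v6) [-++] → (-0.7973, 1.255, -1.072)–(-0.7973, 1.255, -1.6)  len=0.5280

Chained into 1 loop(s):
  loop 1: 8 segments, perimeter = 11.4200
Total perimeter = 11.420


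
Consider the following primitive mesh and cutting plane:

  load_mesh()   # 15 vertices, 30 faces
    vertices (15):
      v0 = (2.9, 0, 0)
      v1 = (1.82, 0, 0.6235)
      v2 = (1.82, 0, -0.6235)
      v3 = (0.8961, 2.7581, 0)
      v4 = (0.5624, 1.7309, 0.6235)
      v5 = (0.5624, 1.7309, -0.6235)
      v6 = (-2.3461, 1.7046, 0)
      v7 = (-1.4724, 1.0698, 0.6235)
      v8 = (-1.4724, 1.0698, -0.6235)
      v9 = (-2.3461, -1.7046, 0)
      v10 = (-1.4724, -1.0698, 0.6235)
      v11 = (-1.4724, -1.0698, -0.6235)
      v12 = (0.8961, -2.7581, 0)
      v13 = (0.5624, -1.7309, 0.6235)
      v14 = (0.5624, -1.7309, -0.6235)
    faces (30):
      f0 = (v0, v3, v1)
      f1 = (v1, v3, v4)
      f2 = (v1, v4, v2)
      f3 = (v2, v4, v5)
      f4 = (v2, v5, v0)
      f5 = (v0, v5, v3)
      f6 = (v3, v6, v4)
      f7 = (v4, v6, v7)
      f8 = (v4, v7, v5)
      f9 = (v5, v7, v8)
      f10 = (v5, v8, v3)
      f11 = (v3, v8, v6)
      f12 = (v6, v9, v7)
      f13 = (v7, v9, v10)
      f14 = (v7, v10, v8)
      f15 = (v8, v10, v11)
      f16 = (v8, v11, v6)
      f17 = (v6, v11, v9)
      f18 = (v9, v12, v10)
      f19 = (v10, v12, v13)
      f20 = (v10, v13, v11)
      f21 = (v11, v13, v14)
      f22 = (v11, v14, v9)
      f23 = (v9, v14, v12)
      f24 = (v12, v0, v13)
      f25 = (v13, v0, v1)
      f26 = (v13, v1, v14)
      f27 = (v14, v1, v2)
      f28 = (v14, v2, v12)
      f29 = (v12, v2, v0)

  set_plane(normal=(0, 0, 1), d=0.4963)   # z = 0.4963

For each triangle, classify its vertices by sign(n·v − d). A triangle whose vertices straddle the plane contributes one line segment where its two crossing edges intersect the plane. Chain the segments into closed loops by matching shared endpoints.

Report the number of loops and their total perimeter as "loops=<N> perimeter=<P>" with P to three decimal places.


loops=2 perimeter=22.690

Straddling triangles (20 of 30):
  (v0,v3,v1) [--+] → (1.63152, 0.562679, 0.4963)–(2.04033, 0, 0.4963)  len=0.6955
  (v1,v3,v4) [+-+] → (1.63152, 0.562679, 0.4963)–(0.630478, 1.94046, 0.4963)  len=1.7030
  (v1,v4,v2) [++-] → (0.690681, 1.55434, 0.4963)–(1.82, 0, 0.4963)  len=1.9213
  (v2,v4,v5) [-+-] → (0.690681, 1.55434, 0.4963)–(0.5624, 1.7309, 0.4963)  len=0.2182
  (v3,v6,v4) [--+] → (-0.030962, 1.72553, 0.4963)–(0.630478, 1.94046, 0.4963)  len=0.6955
  (v4,v6,v7) [+-+] → (-0.030962, 1.72553, 0.4963)–(-1.65064, 1.19931, 0.4963)  len=1.7030
  (v4,v7,v5) [++-] → (-1.26484, 1.13724, 0.4963)–(0.5624, 1.7309, 0.4963)  len=1.9213
  (v5,v7,v8) [-+-] → (-1.26484, 1.13724, 0.4963)–(-1.4724, 1.0698, 0.4963)  len=0.2182
  (v6,v9,v7) [--+] → (-1.65064, 0.503796, 0.4963)–(-1.65064, 1.19931, 0.4963)  len=0.6955
  (v7,v9,v10) [+-+] → (-1.65064, 0.503796, 0.4963)–(-1.65064, -1.19931, 0.4963)  len=1.7031
  (v7,v10,v8) [++-] → (-1.4724, -0.851551, 0.4963)–(-1.4724, 1.0698, 0.4963)  len=1.9214
  (v8,v10,v11) [-+-] → (-1.4724, -0.851551, 0.4963)–(-1.4724, -1.0698, 0.4963)  len=0.2182
  (v9,v12,v10) [--+] → (-0.989203, -1.41423, 0.4963)–(-1.65064, -1.19931, 0.4963)  len=0.6955
  (v10,v12,v13) [+-+] → (-0.989203, -1.41423, 0.4963)–(0.630478, -1.94046, 0.4963)  len=1.7030
  (v10,v13,v11) [++-] → (0.354841, -1.66346, 0.4963)–(-1.4724, -1.0698, 0.4963)  len=1.9213
  (v11,v13,v14) [-+-] → (0.354841, -1.66346, 0.4963)–(0.5624, -1.7309, 0.4963)  len=0.2182
  (v12,v0,v13) [--+] → (1.03929, -1.37778, 0.4963)–(0.630478, -1.94046, 0.4963)  len=0.6955
  (v13,v0,v1) [+-+] → (1.03929, -1.37778, 0.4963)–(2.04033, 0, 0.4963)  len=1.7030
  (v13,v1,v14) [++-] → (1.69172, -0.17656, 0.4963)–(0.5624, -1.7309, 0.4963)  len=1.9213
  (v14,v1,v2) [-+-] → (1.69172, -0.17656, 0.4963)–(1.82, 0, 0.4963)  len=0.2182

Chained into 2 loop(s):
  loop 1: 10 segments, perimeter = 11.9927
  loop 2: 10 segments, perimeter = 10.6977
Total perimeter = 22.690


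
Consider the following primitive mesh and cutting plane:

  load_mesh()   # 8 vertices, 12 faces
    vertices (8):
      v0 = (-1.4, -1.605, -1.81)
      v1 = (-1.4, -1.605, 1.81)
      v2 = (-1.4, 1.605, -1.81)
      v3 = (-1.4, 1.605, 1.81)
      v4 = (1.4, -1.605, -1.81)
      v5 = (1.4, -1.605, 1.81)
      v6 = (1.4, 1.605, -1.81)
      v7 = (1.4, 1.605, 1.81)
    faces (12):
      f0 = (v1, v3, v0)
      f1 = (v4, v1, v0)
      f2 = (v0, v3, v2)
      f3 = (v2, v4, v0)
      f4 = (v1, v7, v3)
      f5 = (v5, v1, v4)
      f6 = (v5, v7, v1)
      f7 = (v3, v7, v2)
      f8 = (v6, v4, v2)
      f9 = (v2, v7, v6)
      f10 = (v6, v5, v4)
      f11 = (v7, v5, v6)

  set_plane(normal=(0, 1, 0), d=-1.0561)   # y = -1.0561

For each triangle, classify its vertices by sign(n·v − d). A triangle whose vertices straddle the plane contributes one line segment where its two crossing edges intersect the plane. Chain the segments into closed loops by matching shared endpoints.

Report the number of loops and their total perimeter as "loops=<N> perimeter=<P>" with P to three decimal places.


Straddling triangles (8 of 12):
  (v1,v3,v0) [-+-] → (-1.4, -1.0561, 1.81)–(-1.4, -1.0561, -1.19099)  len=3.0010
  (v0,v3,v2) [-++] → (-1.4, -1.0561, -1.19099)–(-1.4, -1.0561, -1.81)  len=0.6190
  (v2,v4,v0) [+--] → (0.921209, -1.0561, -1.81)–(-1.4, -1.0561, -1.81)  len=2.3212
  (v1,v7,v3) [-++] → (-0.921209, -1.0561, 1.81)–(-1.4, -1.0561, 1.81)  len=0.4788
  (v5,v7,v1) [-+-] → (1.4, -1.0561, 1.81)–(-0.921209, -1.0561, 1.81)  len=2.3212
  (v6,v4,v2) [+-+] → (1.4, -1.0561, -1.81)–(0.921209, -1.0561, -1.81)  len=0.4788
  (v6,v5,v4) [+--] → (1.4, -1.0561, 1.19099)–(1.4, -1.0561, -1.81)  len=3.0010
  (v7,v5,v6) [+-+] → (1.4, -1.0561, 1.81)–(1.4, -1.0561, 1.19099)  len=0.6190

Chained into 1 loop(s):
  loop 1: 8 segments, perimeter = 12.8400
Total perimeter = 12.840

loops=1 perimeter=12.840
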